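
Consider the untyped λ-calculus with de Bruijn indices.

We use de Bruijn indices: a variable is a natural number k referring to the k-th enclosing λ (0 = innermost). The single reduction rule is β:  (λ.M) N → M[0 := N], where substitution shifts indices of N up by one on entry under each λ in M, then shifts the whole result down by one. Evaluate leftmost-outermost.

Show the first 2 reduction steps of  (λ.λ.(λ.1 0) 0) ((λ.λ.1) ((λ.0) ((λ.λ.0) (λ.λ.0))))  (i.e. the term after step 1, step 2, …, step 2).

Answer: after 2 steps: λ.0 0

Derivation:
  start: (λ.λ.(λ.1 0) 0) ((λ.λ.1) ((λ.0) ((λ.λ.0) (λ.λ.0))))
  step 1: λ.(λ.1 0) 0
  step 2: λ.0 0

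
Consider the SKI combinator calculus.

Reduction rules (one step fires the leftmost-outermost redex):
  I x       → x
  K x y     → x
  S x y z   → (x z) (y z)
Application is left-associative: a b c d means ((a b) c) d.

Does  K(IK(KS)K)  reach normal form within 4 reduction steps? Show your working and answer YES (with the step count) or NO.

Answer: YES — reaches normal form K(KS) in 2 ≤ 4 steps

Reduction:
  start: K(IK(KS)K)
  [1] K(K(KS)K)
  [2] K(KS)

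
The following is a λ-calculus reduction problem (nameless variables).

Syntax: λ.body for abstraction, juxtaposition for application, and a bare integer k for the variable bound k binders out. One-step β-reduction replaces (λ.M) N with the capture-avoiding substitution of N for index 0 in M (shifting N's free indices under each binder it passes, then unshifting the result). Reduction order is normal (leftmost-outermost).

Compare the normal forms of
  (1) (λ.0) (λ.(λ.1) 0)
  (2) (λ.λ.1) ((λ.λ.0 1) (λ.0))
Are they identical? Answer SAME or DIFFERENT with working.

Answer: DIFFERENT — A ⇓ λ.0, B ⇓ λ.λ.0 (λ.0)

Reduction:
Term A:
  start: (λ.0) (λ.(λ.1) 0)
  →1  λ.(λ.1) 0
  →2  λ.0

Term B:
  start: (λ.λ.1) ((λ.λ.0 1) (λ.0))
  →1  λ.(λ.λ.0 1) (λ.0)
  →2  λ.λ.0 (λ.0)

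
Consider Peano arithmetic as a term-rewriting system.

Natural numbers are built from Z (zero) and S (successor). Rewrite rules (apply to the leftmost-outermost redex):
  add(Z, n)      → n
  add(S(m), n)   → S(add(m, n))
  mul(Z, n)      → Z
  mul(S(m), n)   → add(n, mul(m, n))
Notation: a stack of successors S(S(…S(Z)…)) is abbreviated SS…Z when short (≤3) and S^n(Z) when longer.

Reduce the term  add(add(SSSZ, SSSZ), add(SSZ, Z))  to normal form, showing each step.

Answer: normal form = S^8(Z)  (in 14 steps)

Derivation:
  start: add(add(SSSZ, SSSZ), add(SSZ, Z))
  [1] add(S(add(SSZ, SSSZ)), add(SSZ, Z))
  [2] S(add(add(SSZ, SSSZ), add(SSZ, Z)))
  [3] S(add(S(add(SZ, SSSZ)), add(SSZ, Z)))
  [4] S(S(add(add(SZ, SSSZ), add(SSZ, Z))))
  [5] S(S(add(S(add(Z, SSSZ)), add(SSZ, Z))))
  [6] S(S(S(add(add(Z, SSSZ), add(SSZ, Z)))))
  [7] S(S(S(add(SSSZ, add(SSZ, Z)))))
  [8] S(S(S(S(add(SSZ, add(SSZ, Z))))))
  [9] S(S(S(S(S(add(SZ, add(SSZ, Z)))))))
  [10] S(S(S(S(S(S(add(Z, add(SSZ, Z))))))))
  [11] S(S(S(S(S(S(add(SSZ, Z)))))))
  [12] S(S(S(S(S(S(S(add(SZ, Z))))))))
  [13] S(S(S(S(S(S(S(S(add(Z, Z)))))))))
  [14] S^8(Z)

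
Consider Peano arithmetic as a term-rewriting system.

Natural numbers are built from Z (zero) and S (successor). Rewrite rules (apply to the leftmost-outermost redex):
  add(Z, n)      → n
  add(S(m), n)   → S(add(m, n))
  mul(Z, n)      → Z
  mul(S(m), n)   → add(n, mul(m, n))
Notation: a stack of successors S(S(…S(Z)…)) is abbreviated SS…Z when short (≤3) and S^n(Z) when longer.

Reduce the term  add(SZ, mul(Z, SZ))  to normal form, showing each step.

  start: add(SZ, mul(Z, SZ))
  [1] S(add(Z, mul(Z, SZ)))
  [2] S(mul(Z, SZ))
  [3] SZ

Answer: normal form = SZ  (in 3 steps)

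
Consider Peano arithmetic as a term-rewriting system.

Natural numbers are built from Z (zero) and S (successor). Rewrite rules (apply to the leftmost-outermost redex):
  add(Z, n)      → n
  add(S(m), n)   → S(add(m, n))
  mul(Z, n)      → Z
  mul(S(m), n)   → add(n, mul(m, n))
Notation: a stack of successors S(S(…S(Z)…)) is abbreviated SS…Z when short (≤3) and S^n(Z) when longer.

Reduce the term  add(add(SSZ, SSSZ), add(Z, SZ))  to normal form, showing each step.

  start: add(add(SSZ, SSSZ), add(Z, SZ))
  →1  add(S(add(SZ, SSSZ)), add(Z, SZ))
  →2  S(add(add(SZ, SSSZ), add(Z, SZ)))
  →3  S(add(S(add(Z, SSSZ)), add(Z, SZ)))
  →4  S(S(add(add(Z, SSSZ), add(Z, SZ))))
  →5  S(S(add(SSSZ, add(Z, SZ))))
  →6  S(S(S(add(SSZ, add(Z, SZ)))))
  →7  S(S(S(S(add(SZ, add(Z, SZ))))))
  →8  S(S(S(S(S(add(Z, add(Z, SZ)))))))
  →9  S(S(S(S(S(add(Z, SZ))))))
  →10  S^6(Z)

Answer: normal form = S^6(Z)  (in 10 steps)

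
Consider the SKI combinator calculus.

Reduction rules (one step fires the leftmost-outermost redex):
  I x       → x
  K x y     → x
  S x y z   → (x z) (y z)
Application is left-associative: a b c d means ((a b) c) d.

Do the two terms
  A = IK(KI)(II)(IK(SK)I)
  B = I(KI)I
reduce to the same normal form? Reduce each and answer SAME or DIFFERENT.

Term A:
  start: IK(KI)(II)(IK(SK)I)
  →1  K(KI)(II)(IK(SK)I)
  →2  KI(IK(SK)I)
  →3  I

Term B:
  start: I(KI)I
  →1  KII
  →2  I

Answer: SAME — A ⇓ I, B ⇓ I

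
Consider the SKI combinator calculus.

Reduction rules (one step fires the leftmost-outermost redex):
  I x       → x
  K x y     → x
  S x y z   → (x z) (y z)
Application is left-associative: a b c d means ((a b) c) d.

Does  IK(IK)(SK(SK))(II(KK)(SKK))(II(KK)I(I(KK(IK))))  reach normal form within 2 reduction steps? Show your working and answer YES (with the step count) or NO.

Answer: NO — after 2 steps the term is IK(II(KK)(SKK))(II(KK)I(I(KK(IK)))), not yet normal

Derivation:
  start: IK(IK)(SK(SK))(II(KK)(SKK))(II(KK)I(I(KK(IK))))
  →1  K(IK)(SK(SK))(II(KK)(SKK))(II(KK)I(I(KK(IK))))
  →2  IK(II(KK)(SKK))(II(KK)I(I(KK(IK))))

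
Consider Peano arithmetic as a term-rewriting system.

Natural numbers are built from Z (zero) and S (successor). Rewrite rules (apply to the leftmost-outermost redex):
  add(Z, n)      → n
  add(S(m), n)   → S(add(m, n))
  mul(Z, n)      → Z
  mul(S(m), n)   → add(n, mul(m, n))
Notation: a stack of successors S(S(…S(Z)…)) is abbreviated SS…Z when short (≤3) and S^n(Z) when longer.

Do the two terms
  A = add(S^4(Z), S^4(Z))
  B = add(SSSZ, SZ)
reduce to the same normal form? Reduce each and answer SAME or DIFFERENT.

Answer: DIFFERENT — A ⇓ S^8(Z), B ⇓ S^4(Z)

Working:
Term A:
  start: add(S^4(Z), S^4(Z))
  [1] S(add(SSSZ, S^4(Z)))
  [2] S(S(add(SSZ, S^4(Z))))
  [3] S(S(S(add(SZ, S^4(Z)))))
  [4] S(S(S(S(add(Z, S^4(Z))))))
  [5] S^8(Z)

Term B:
  start: add(SSSZ, SZ)
  [1] S(add(SSZ, SZ))
  [2] S(S(add(SZ, SZ)))
  [3] S(S(S(add(Z, SZ))))
  [4] S^4(Z)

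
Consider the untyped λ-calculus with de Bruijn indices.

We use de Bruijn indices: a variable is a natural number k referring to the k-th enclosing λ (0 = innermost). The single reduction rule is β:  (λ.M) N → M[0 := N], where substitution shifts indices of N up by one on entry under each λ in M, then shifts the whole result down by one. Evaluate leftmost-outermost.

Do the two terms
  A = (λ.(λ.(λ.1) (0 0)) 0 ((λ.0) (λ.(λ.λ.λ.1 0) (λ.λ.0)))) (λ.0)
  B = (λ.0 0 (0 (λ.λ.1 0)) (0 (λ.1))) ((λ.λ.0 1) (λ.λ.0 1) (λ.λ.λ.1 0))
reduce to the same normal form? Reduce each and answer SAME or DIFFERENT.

Answer: SAME — A ⇓ λ.λ.λ.1 0, B ⇓ λ.λ.λ.1 0

Working:
Term A:
  start: (λ.(λ.(λ.1) (0 0)) 0 ((λ.0) (λ.(λ.λ.λ.1 0) (λ.λ.0)))) (λ.0)
  step 1: (λ.(λ.1) (0 0)) (λ.0) ((λ.0) (λ.(λ.λ.λ.1 0) (λ.λ.0)))
  step 2: (λ.λ.0) ((λ.0) (λ.0)) ((λ.0) (λ.(λ.λ.λ.1 0) (λ.λ.0)))
  step 3: (λ.0) ((λ.0) (λ.(λ.λ.λ.1 0) (λ.λ.0)))
  step 4: (λ.0) (λ.(λ.λ.λ.1 0) (λ.λ.0))
  step 5: λ.(λ.λ.λ.1 0) (λ.λ.0)
  step 6: λ.λ.λ.1 0

Term B:
  start: (λ.0 0 (0 (λ.λ.1 0)) (0 (λ.1))) ((λ.λ.0 1) (λ.λ.0 1) (λ.λ.λ.1 0))
  step 1: (λ.λ.0 1) (λ.λ.0 1) (λ.λ.λ.1 0) ((λ.λ.0 1) (λ.λ.0 1) (λ.λ.λ.1 0)) ((λ.λ.0 1) (λ.λ.0 1) (λ.λ.λ.1 0) (λ.λ.1 0)) ((λ.λ.0 1) (λ.λ.0 1) (λ.λ.λ.1 0) (λ.(λ.λ.0 1) (λ.λ.0 1) (λ.λ.λ.1 0)))
  step 2: (λ.0 (λ.λ.0 1)) (λ.λ.λ.1 0) ((λ.λ.0 1) (λ.λ.0 1) (λ.λ.λ.1 0)) ((λ.λ.0 1) (λ.λ.0 1) (λ.λ.λ.1 0) (λ.λ.1 0)) ((λ.λ.0 1) (λ.λ.0 1) (λ.λ.λ.1 0) (λ.(λ.λ.0 1) (λ.λ.0 1) (λ.λ.λ.1 0)))
  step 3: (λ.λ.λ.1 0) (λ.λ.0 1) ((λ.λ.0 1) (λ.λ.0 1) (λ.λ.λ.1 0)) ((λ.λ.0 1) (λ.λ.0 1) (λ.λ.λ.1 0) (λ.λ.1 0)) ((λ.λ.0 1) (λ.λ.0 1) (λ.λ.λ.1 0) (λ.(λ.λ.0 1) (λ.λ.0 1) (λ.λ.λ.1 0)))
  step 4: (λ.λ.1 0) ((λ.λ.0 1) (λ.λ.0 1) (λ.λ.λ.1 0)) ((λ.λ.0 1) (λ.λ.0 1) (λ.λ.λ.1 0) (λ.λ.1 0)) ((λ.λ.0 1) (λ.λ.0 1) (λ.λ.λ.1 0) (λ.(λ.λ.0 1) (λ.λ.0 1) (λ.λ.λ.1 0)))
  step 5: (λ.(λ.λ.0 1) (λ.λ.0 1) (λ.λ.λ.1 0) 0) ((λ.λ.0 1) (λ.λ.0 1) (λ.λ.λ.1 0) (λ.λ.1 0)) ((λ.λ.0 1) (λ.λ.0 1) (λ.λ.λ.1 0) (λ.(λ.λ.0 1) (λ.λ.0 1) (λ.λ.λ.1 0)))
  step 6: (λ.λ.0 1) (λ.λ.0 1) (λ.λ.λ.1 0) ((λ.λ.0 1) (λ.λ.0 1) (λ.λ.λ.1 0) (λ.λ.1 0)) ((λ.λ.0 1) (λ.λ.0 1) (λ.λ.λ.1 0) (λ.(λ.λ.0 1) (λ.λ.0 1) (λ.λ.λ.1 0)))
  step 7: (λ.0 (λ.λ.0 1)) (λ.λ.λ.1 0) ((λ.λ.0 1) (λ.λ.0 1) (λ.λ.λ.1 0) (λ.λ.1 0)) ((λ.λ.0 1) (λ.λ.0 1) (λ.λ.λ.1 0) (λ.(λ.λ.0 1) (λ.λ.0 1) (λ.λ.λ.1 0)))
  step 8: (λ.λ.λ.1 0) (λ.λ.0 1) ((λ.λ.0 1) (λ.λ.0 1) (λ.λ.λ.1 0) (λ.λ.1 0)) ((λ.λ.0 1) (λ.λ.0 1) (λ.λ.λ.1 0) (λ.(λ.λ.0 1) (λ.λ.0 1) (λ.λ.λ.1 0)))
  step 9: (λ.λ.1 0) ((λ.λ.0 1) (λ.λ.0 1) (λ.λ.λ.1 0) (λ.λ.1 0)) ((λ.λ.0 1) (λ.λ.0 1) (λ.λ.λ.1 0) (λ.(λ.λ.0 1) (λ.λ.0 1) (λ.λ.λ.1 0)))
  step 10: (λ.(λ.λ.0 1) (λ.λ.0 1) (λ.λ.λ.1 0) (λ.λ.1 0) 0) ((λ.λ.0 1) (λ.λ.0 1) (λ.λ.λ.1 0) (λ.(λ.λ.0 1) (λ.λ.0 1) (λ.λ.λ.1 0)))
  step 11: (λ.λ.0 1) (λ.λ.0 1) (λ.λ.λ.1 0) (λ.λ.1 0) ((λ.λ.0 1) (λ.λ.0 1) (λ.λ.λ.1 0) (λ.(λ.λ.0 1) (λ.λ.0 1) (λ.λ.λ.1 0)))
  step 12: (λ.0 (λ.λ.0 1)) (λ.λ.λ.1 0) (λ.λ.1 0) ((λ.λ.0 1) (λ.λ.0 1) (λ.λ.λ.1 0) (λ.(λ.λ.0 1) (λ.λ.0 1) (λ.λ.λ.1 0)))
  step 13: (λ.λ.λ.1 0) (λ.λ.0 1) (λ.λ.1 0) ((λ.λ.0 1) (λ.λ.0 1) (λ.λ.λ.1 0) (λ.(λ.λ.0 1) (λ.λ.0 1) (λ.λ.λ.1 0)))
  step 14: (λ.λ.1 0) (λ.λ.1 0) ((λ.λ.0 1) (λ.λ.0 1) (λ.λ.λ.1 0) (λ.(λ.λ.0 1) (λ.λ.0 1) (λ.λ.λ.1 0)))
  step 15: (λ.(λ.λ.1 0) 0) ((λ.λ.0 1) (λ.λ.0 1) (λ.λ.λ.1 0) (λ.(λ.λ.0 1) (λ.λ.0 1) (λ.λ.λ.1 0)))
  step 16: (λ.λ.1 0) ((λ.λ.0 1) (λ.λ.0 1) (λ.λ.λ.1 0) (λ.(λ.λ.0 1) (λ.λ.0 1) (λ.λ.λ.1 0)))
  step 17: λ.(λ.λ.0 1) (λ.λ.0 1) (λ.λ.λ.1 0) (λ.(λ.λ.0 1) (λ.λ.0 1) (λ.λ.λ.1 0)) 0
  step 18: λ.(λ.0 (λ.λ.0 1)) (λ.λ.λ.1 0) (λ.(λ.λ.0 1) (λ.λ.0 1) (λ.λ.λ.1 0)) 0
  step 19: λ.(λ.λ.λ.1 0) (λ.λ.0 1) (λ.(λ.λ.0 1) (λ.λ.0 1) (λ.λ.λ.1 0)) 0
  step 20: λ.(λ.λ.1 0) (λ.(λ.λ.0 1) (λ.λ.0 1) (λ.λ.λ.1 0)) 0
  step 21: λ.(λ.(λ.(λ.λ.0 1) (λ.λ.0 1) (λ.λ.λ.1 0)) 0) 0
  step 22: λ.(λ.(λ.λ.0 1) (λ.λ.0 1) (λ.λ.λ.1 0)) 0
  step 23: λ.(λ.λ.0 1) (λ.λ.0 1) (λ.λ.λ.1 0)
  step 24: λ.(λ.0 (λ.λ.0 1)) (λ.λ.λ.1 0)
  step 25: λ.(λ.λ.λ.1 0) (λ.λ.0 1)
  step 26: λ.λ.λ.1 0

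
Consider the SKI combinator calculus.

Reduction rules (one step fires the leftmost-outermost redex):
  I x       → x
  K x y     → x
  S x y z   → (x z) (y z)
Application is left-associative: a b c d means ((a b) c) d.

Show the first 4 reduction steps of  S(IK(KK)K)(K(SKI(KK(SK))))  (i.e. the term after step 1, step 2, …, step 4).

Answer: after 4 steps: S(KK)(K(KK(SK)))

Derivation:
  start: S(IK(KK)K)(K(SKI(KK(SK))))
  [1] S(K(KK)K)(K(SKI(KK(SK))))
  [2] S(KK)(K(SKI(KK(SK))))
  [3] S(KK)(K(K(KK(SK))(I(KK(SK)))))
  [4] S(KK)(K(KK(SK)))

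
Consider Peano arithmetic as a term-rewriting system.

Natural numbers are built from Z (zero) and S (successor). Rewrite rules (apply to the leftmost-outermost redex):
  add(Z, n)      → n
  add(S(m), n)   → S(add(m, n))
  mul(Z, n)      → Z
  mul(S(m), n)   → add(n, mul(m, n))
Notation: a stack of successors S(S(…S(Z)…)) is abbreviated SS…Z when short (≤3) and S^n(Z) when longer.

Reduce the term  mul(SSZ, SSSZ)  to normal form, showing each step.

Answer: normal form = S^6(Z)  (in 11 steps)

Reduction:
  start: mul(SSZ, SSSZ)
  →1  add(SSSZ, mul(SZ, SSSZ))
  →2  S(add(SSZ, mul(SZ, SSSZ)))
  →3  S(S(add(SZ, mul(SZ, SSSZ))))
  →4  S(S(S(add(Z, mul(SZ, SSSZ)))))
  →5  S(S(S(mul(SZ, SSSZ))))
  →6  S(S(S(add(SSSZ, mul(Z, SSSZ)))))
  →7  S(S(S(S(add(SSZ, mul(Z, SSSZ))))))
  →8  S(S(S(S(S(add(SZ, mul(Z, SSSZ)))))))
  →9  S(S(S(S(S(S(add(Z, mul(Z, SSSZ))))))))
  →10  S(S(S(S(S(S(mul(Z, SSSZ)))))))
  →11  S^6(Z)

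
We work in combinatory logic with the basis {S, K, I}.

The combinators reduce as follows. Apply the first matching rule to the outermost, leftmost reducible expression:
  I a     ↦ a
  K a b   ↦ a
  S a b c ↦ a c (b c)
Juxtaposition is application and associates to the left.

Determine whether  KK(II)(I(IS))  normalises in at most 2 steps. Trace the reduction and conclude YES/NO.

Answer: NO — after 2 steps the term is K(IS), not yet normal

Reduction:
  start: KK(II)(I(IS))
  →1  K(I(IS))
  →2  K(IS)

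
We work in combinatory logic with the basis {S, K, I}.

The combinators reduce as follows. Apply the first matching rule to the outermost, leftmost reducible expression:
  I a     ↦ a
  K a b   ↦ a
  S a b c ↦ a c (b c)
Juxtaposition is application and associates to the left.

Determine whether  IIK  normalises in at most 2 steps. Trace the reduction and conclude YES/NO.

Answer: YES — reaches normal form K in 2 ≤ 2 steps

Derivation:
  start: IIK
  [1] IK
  [2] K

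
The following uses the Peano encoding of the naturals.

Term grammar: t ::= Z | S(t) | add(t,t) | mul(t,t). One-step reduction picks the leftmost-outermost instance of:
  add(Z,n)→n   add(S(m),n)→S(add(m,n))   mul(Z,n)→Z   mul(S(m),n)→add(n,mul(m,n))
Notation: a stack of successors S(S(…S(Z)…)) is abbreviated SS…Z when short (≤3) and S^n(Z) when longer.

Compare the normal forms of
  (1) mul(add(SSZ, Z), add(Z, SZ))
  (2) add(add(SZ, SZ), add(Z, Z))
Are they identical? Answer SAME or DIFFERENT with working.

Answer: SAME — A ⇓ SSZ, B ⇓ SSZ

Reduction:
Term A:
  start: mul(add(SSZ, Z), add(Z, SZ))
  →1  mul(S(add(SZ, Z)), add(Z, SZ))
  →2  add(add(Z, SZ), mul(add(SZ, Z), add(Z, SZ)))
  →3  add(SZ, mul(add(SZ, Z), add(Z, SZ)))
  →4  S(add(Z, mul(add(SZ, Z), add(Z, SZ))))
  →5  S(mul(add(SZ, Z), add(Z, SZ)))
  →6  S(mul(S(add(Z, Z)), add(Z, SZ)))
  →7  S(add(add(Z, SZ), mul(add(Z, Z), add(Z, SZ))))
  →8  S(add(SZ, mul(add(Z, Z), add(Z, SZ))))
  →9  S(S(add(Z, mul(add(Z, Z), add(Z, SZ)))))
  →10  S(S(mul(add(Z, Z), add(Z, SZ))))
  →11  S(S(mul(Z, add(Z, SZ))))
  →12  SSZ

Term B:
  start: add(add(SZ, SZ), add(Z, Z))
  →1  add(S(add(Z, SZ)), add(Z, Z))
  →2  S(add(add(Z, SZ), add(Z, Z)))
  →3  S(add(SZ, add(Z, Z)))
  →4  S(S(add(Z, add(Z, Z))))
  →5  S(S(add(Z, Z)))
  →6  SSZ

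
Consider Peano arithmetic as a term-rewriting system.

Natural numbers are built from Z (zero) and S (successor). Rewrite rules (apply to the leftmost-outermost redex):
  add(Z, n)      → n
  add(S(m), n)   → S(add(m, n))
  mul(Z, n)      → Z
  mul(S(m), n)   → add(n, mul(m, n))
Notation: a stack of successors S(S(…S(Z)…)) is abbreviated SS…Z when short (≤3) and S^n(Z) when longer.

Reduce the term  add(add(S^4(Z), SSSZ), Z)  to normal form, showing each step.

Answer: normal form = S^7(Z)  (in 13 steps)

Reduction:
  start: add(add(S^4(Z), SSSZ), Z)
  step 1: add(S(add(SSSZ, SSSZ)), Z)
  step 2: S(add(add(SSSZ, SSSZ), Z))
  step 3: S(add(S(add(SSZ, SSSZ)), Z))
  step 4: S(S(add(add(SSZ, SSSZ), Z)))
  step 5: S(S(add(S(add(SZ, SSSZ)), Z)))
  step 6: S(S(S(add(add(SZ, SSSZ), Z))))
  step 7: S(S(S(add(S(add(Z, SSSZ)), Z))))
  step 8: S(S(S(S(add(add(Z, SSSZ), Z)))))
  step 9: S(S(S(S(add(SSSZ, Z)))))
  step 10: S(S(S(S(S(add(SSZ, Z))))))
  step 11: S(S(S(S(S(S(add(SZ, Z)))))))
  step 12: S(S(S(S(S(S(S(add(Z, Z))))))))
  step 13: S^7(Z)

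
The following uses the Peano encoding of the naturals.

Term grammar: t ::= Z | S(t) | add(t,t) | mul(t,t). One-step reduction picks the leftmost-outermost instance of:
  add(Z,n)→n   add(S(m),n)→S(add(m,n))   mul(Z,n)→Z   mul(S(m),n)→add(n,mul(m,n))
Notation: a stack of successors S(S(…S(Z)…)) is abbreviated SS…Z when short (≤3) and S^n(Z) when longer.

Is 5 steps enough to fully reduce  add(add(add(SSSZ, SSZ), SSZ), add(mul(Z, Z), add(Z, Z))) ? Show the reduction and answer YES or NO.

Answer: NO — after 5 steps the term is S(add(S(add(add(SZ, SSZ), SSZ)), add(mul(Z, Z), add(Z, Z)))), not yet normal

Derivation:
  start: add(add(add(SSSZ, SSZ), SSZ), add(mul(Z, Z), add(Z, Z)))
  [1] add(add(S(add(SSZ, SSZ)), SSZ), add(mul(Z, Z), add(Z, Z)))
  [2] add(S(add(add(SSZ, SSZ), SSZ)), add(mul(Z, Z), add(Z, Z)))
  [3] S(add(add(add(SSZ, SSZ), SSZ), add(mul(Z, Z), add(Z, Z))))
  [4] S(add(add(S(add(SZ, SSZ)), SSZ), add(mul(Z, Z), add(Z, Z))))
  [5] S(add(S(add(add(SZ, SSZ), SSZ)), add(mul(Z, Z), add(Z, Z))))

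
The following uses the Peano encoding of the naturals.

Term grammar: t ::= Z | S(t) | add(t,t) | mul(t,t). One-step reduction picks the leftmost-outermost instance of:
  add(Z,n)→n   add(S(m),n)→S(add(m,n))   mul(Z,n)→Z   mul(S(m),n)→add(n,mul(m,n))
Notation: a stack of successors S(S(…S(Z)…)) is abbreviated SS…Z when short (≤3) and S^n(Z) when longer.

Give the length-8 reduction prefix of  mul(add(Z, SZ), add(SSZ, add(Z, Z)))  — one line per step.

Answer: after 8 steps: S(S(add(Z, mul(Z, add(SSZ, add(Z, Z))))))

Working:
  start: mul(add(Z, SZ), add(SSZ, add(Z, Z)))
  [1] mul(SZ, add(SSZ, add(Z, Z)))
  [2] add(add(SSZ, add(Z, Z)), mul(Z, add(SSZ, add(Z, Z))))
  [3] add(S(add(SZ, add(Z, Z))), mul(Z, add(SSZ, add(Z, Z))))
  [4] S(add(add(SZ, add(Z, Z)), mul(Z, add(SSZ, add(Z, Z)))))
  [5] S(add(S(add(Z, add(Z, Z))), mul(Z, add(SSZ, add(Z, Z)))))
  [6] S(S(add(add(Z, add(Z, Z)), mul(Z, add(SSZ, add(Z, Z))))))
  [7] S(S(add(add(Z, Z), mul(Z, add(SSZ, add(Z, Z))))))
  [8] S(S(add(Z, mul(Z, add(SSZ, add(Z, Z))))))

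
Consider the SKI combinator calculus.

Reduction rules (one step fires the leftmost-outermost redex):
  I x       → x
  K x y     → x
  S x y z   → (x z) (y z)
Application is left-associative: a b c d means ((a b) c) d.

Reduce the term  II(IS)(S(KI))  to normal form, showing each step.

Answer: normal form = S(S(KI))  (in 3 steps)

Derivation:
  start: II(IS)(S(KI))
  step 1: I(IS)(S(KI))
  step 2: IS(S(KI))
  step 3: S(S(KI))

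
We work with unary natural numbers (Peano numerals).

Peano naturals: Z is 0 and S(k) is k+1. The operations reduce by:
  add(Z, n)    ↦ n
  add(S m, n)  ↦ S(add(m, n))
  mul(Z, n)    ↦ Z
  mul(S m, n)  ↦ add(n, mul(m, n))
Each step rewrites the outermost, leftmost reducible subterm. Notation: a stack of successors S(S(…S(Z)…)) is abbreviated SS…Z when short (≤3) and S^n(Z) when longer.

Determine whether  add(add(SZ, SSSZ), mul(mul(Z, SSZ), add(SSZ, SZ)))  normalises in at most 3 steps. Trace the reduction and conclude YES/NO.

Answer: NO — after 3 steps the term is S(add(SSSZ, mul(mul(Z, SSZ), add(SSZ, SZ)))), not yet normal

Reduction:
  start: add(add(SZ, SSSZ), mul(mul(Z, SSZ), add(SSZ, SZ)))
  step 1: add(S(add(Z, SSSZ)), mul(mul(Z, SSZ), add(SSZ, SZ)))
  step 2: S(add(add(Z, SSSZ), mul(mul(Z, SSZ), add(SSZ, SZ))))
  step 3: S(add(SSSZ, mul(mul(Z, SSZ), add(SSZ, SZ))))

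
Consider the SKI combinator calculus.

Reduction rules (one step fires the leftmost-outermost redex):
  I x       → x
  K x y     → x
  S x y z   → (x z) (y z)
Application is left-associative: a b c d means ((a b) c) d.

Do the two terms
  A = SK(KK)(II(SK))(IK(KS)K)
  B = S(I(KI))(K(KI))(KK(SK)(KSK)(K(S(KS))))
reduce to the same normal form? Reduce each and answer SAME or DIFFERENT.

Term A:
  start: SK(KK)(II(SK))(IK(KS)K)
  step 1: K(II(SK))(KK(II(SK)))(IK(KS)K)
  step 2: II(SK)(IK(KS)K)
  step 3: I(SK)(IK(KS)K)
  step 4: SK(IK(KS)K)
  step 5: SK(K(KS)K)
  step 6: SK(KS)

Term B:
  start: S(I(KI))(K(KI))(KK(SK)(KSK)(K(S(KS))))
  step 1: I(KI)(KK(SK)(KSK)(K(S(KS))))(K(KI)(KK(SK)(KSK)(K(S(KS)))))
  step 2: KI(KK(SK)(KSK)(K(S(KS))))(K(KI)(KK(SK)(KSK)(K(S(KS)))))
  step 3: I(K(KI)(KK(SK)(KSK)(K(S(KS)))))
  step 4: K(KI)(KK(SK)(KSK)(K(S(KS))))
  step 5: KI

Answer: DIFFERENT — A ⇓ SK(KS), B ⇓ KI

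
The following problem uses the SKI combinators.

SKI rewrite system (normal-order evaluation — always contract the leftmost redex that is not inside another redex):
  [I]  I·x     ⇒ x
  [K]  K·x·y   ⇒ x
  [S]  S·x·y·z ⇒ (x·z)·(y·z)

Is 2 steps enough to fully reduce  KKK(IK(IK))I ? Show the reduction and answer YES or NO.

  start: KKK(IK(IK))I
  [1] K(IK(IK))I
  [2] IK(IK)

Answer: NO — after 2 steps the term is IK(IK), not yet normal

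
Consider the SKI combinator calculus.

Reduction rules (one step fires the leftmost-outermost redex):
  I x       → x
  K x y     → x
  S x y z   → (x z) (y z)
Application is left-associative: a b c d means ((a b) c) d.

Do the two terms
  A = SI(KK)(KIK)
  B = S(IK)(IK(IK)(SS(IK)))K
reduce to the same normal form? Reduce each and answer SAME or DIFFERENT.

Term A:
  start: SI(KK)(KIK)
  →1  I(KIK)(KK(KIK))
  →2  KIK(KK(KIK))
  →3  I(KK(KIK))
  →4  KK(KIK)
  →5  K

Term B:
  start: S(IK)(IK(IK)(SS(IK)))K
  →1  IKK(IK(IK)(SS(IK))K)
  →2  KK(IK(IK)(SS(IK))K)
  →3  K

Answer: SAME — A ⇓ K, B ⇓ K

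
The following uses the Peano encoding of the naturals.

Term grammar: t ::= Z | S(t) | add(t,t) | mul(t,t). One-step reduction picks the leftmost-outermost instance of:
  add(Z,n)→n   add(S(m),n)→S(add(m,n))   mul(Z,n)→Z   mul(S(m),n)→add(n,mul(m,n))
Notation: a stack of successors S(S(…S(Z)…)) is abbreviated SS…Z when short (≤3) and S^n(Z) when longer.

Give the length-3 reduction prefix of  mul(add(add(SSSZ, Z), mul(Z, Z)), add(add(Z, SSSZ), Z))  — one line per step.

  start: mul(add(add(SSSZ, Z), mul(Z, Z)), add(add(Z, SSSZ), Z))
  →1  mul(add(S(add(SSZ, Z)), mul(Z, Z)), add(add(Z, SSSZ), Z))
  →2  mul(S(add(add(SSZ, Z), mul(Z, Z))), add(add(Z, SSSZ), Z))
  →3  add(add(add(Z, SSSZ), Z), mul(add(add(SSZ, Z), mul(Z, Z)), add(add(Z, SSSZ), Z)))

Answer: after 3 steps: add(add(add(Z, SSSZ), Z), mul(add(add(SSZ, Z), mul(Z, Z)), add(add(Z, SSSZ), Z)))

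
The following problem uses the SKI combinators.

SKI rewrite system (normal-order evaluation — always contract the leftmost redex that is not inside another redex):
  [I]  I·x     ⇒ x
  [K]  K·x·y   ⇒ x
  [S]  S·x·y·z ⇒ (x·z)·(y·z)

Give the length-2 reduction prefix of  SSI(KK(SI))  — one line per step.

Answer: after 2 steps: SK(I(KK(SI)))

Derivation:
  start: SSI(KK(SI))
  [1] S(KK(SI))(I(KK(SI)))
  [2] SK(I(KK(SI)))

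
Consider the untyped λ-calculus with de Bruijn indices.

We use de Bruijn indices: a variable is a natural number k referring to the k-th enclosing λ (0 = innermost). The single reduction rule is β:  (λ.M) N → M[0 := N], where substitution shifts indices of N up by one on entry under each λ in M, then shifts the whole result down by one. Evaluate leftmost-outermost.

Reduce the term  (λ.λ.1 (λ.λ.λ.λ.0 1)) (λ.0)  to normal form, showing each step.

Answer: normal form = λ.λ.λ.λ.λ.0 1  (in 2 steps)

Working:
  start: (λ.λ.1 (λ.λ.λ.λ.0 1)) (λ.0)
  →1  λ.(λ.0) (λ.λ.λ.λ.0 1)
  →2  λ.λ.λ.λ.λ.0 1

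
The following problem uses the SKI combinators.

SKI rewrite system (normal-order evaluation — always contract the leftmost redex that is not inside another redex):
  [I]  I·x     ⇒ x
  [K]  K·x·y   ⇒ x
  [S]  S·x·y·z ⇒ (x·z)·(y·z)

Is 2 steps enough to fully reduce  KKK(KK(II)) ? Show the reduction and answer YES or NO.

Answer: YES — reaches normal form KK in 2 ≤ 2 steps

Working:
  start: KKK(KK(II))
  step 1: K(KK(II))
  step 2: KK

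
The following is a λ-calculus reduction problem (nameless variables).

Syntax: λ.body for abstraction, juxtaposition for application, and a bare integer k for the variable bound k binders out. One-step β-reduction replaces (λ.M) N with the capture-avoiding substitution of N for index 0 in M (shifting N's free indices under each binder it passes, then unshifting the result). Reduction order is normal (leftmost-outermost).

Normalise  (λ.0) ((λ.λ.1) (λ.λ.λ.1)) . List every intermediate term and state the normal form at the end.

  start: (λ.0) ((λ.λ.1) (λ.λ.λ.1))
  →1  (λ.λ.1) (λ.λ.λ.1)
  →2  λ.λ.λ.λ.1

Answer: normal form = λ.λ.λ.λ.1  (in 2 steps)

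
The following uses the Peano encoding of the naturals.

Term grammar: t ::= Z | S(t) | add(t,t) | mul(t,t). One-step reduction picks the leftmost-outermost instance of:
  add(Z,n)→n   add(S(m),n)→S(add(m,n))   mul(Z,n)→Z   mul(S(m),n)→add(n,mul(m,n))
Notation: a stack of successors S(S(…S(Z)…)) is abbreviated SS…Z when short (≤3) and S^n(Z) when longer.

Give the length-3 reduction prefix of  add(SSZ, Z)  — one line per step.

Answer: after 3 steps: SSZ

Derivation:
  start: add(SSZ, Z)
  step 1: S(add(SZ, Z))
  step 2: S(S(add(Z, Z)))
  step 3: SSZ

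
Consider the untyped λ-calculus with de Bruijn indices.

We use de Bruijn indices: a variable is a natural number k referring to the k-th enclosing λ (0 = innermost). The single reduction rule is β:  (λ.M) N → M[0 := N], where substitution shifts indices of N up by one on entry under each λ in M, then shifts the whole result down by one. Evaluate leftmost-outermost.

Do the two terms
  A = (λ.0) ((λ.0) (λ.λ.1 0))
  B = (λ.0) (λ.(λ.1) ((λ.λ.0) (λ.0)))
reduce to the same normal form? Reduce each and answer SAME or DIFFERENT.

Term A:
  start: (λ.0) ((λ.0) (λ.λ.1 0))
  step 1: (λ.0) (λ.λ.1 0)
  step 2: λ.λ.1 0

Term B:
  start: (λ.0) (λ.(λ.1) ((λ.λ.0) (λ.0)))
  step 1: λ.(λ.1) ((λ.λ.0) (λ.0))
  step 2: λ.0

Answer: DIFFERENT — A ⇓ λ.λ.1 0, B ⇓ λ.0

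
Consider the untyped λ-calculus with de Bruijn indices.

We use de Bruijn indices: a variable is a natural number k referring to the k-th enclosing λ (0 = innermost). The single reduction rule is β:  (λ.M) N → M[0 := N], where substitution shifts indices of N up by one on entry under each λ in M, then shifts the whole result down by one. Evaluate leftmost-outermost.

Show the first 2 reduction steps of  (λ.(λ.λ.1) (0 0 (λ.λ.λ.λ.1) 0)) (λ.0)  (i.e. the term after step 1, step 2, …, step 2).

Answer: after 2 steps: λ.(λ.0) (λ.0) (λ.λ.λ.λ.1) (λ.0)

Derivation:
  start: (λ.(λ.λ.1) (0 0 (λ.λ.λ.λ.1) 0)) (λ.0)
  step 1: (λ.λ.1) ((λ.0) (λ.0) (λ.λ.λ.λ.1) (λ.0))
  step 2: λ.(λ.0) (λ.0) (λ.λ.λ.λ.1) (λ.0)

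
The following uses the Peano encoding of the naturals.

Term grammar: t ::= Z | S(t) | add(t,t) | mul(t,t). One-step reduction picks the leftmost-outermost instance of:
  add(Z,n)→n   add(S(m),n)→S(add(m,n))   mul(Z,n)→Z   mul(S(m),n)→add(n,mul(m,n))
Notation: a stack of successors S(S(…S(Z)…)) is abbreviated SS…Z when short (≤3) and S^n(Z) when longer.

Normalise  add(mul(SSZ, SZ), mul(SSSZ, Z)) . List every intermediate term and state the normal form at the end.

  start: add(mul(SSZ, SZ), mul(SSSZ, Z))
  step 1: add(add(SZ, mul(SZ, SZ)), mul(SSSZ, Z))
  step 2: add(S(add(Z, mul(SZ, SZ))), mul(SSSZ, Z))
  step 3: S(add(add(Z, mul(SZ, SZ)), mul(SSSZ, Z)))
  step 4: S(add(mul(SZ, SZ), mul(SSSZ, Z)))
  step 5: S(add(add(SZ, mul(Z, SZ)), mul(SSSZ, Z)))
  step 6: S(add(S(add(Z, mul(Z, SZ))), mul(SSSZ, Z)))
  step 7: S(S(add(add(Z, mul(Z, SZ)), mul(SSSZ, Z))))
  step 8: S(S(add(mul(Z, SZ), mul(SSSZ, Z))))
  step 9: S(S(add(Z, mul(SSSZ, Z))))
  step 10: S(S(mul(SSSZ, Z)))
  step 11: S(S(add(Z, mul(SSZ, Z))))
  step 12: S(S(mul(SSZ, Z)))
  step 13: S(S(add(Z, mul(SZ, Z))))
  step 14: S(S(mul(SZ, Z)))
  step 15: S(S(add(Z, mul(Z, Z))))
  step 16: S(S(mul(Z, Z)))
  step 17: SSZ

Answer: normal form = SSZ  (in 17 steps)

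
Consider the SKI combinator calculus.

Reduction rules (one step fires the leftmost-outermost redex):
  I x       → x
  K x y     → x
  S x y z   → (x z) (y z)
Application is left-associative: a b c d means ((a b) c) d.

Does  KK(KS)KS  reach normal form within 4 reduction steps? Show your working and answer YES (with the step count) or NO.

Answer: YES — reaches normal form K in 2 ≤ 4 steps

Derivation:
  start: KK(KS)KS
  →1  KKS
  →2  K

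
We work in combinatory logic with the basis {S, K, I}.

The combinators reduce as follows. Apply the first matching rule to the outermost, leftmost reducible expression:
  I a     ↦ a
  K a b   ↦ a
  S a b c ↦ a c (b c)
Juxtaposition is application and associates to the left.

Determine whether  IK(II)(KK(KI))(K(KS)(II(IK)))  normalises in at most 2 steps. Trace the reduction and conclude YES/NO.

Answer: NO — after 2 steps the term is II(K(KS)(II(IK))), not yet normal

Derivation:
  start: IK(II)(KK(KI))(K(KS)(II(IK)))
  step 1: K(II)(KK(KI))(K(KS)(II(IK)))
  step 2: II(K(KS)(II(IK)))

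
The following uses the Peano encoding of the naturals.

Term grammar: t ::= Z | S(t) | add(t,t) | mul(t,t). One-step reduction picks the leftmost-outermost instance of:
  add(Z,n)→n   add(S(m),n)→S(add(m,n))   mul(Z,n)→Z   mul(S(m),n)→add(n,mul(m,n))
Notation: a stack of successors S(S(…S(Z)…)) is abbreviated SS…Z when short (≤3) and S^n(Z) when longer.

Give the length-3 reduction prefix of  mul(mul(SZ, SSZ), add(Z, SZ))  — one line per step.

  start: mul(mul(SZ, SSZ), add(Z, SZ))
  →1  mul(add(SSZ, mul(Z, SSZ)), add(Z, SZ))
  →2  mul(S(add(SZ, mul(Z, SSZ))), add(Z, SZ))
  →3  add(add(Z, SZ), mul(add(SZ, mul(Z, SSZ)), add(Z, SZ)))

Answer: after 3 steps: add(add(Z, SZ), mul(add(SZ, mul(Z, SSZ)), add(Z, SZ)))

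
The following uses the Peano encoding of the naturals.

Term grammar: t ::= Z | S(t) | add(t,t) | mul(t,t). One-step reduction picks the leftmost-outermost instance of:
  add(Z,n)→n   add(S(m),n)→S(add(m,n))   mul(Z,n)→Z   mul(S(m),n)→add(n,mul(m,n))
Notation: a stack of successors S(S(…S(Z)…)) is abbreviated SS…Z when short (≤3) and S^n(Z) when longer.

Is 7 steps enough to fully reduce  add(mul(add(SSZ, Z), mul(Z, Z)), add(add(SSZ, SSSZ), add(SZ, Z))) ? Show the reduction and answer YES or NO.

Answer: NO — after 7 steps the term is add(add(Z, mul(add(Z, Z), mul(Z, Z))), add(add(SSZ, SSSZ), add(SZ, Z))), not yet normal

Derivation:
  start: add(mul(add(SSZ, Z), mul(Z, Z)), add(add(SSZ, SSSZ), add(SZ, Z)))
  step 1: add(mul(S(add(SZ, Z)), mul(Z, Z)), add(add(SSZ, SSSZ), add(SZ, Z)))
  step 2: add(add(mul(Z, Z), mul(add(SZ, Z), mul(Z, Z))), add(add(SSZ, SSSZ), add(SZ, Z)))
  step 3: add(add(Z, mul(add(SZ, Z), mul(Z, Z))), add(add(SSZ, SSSZ), add(SZ, Z)))
  step 4: add(mul(add(SZ, Z), mul(Z, Z)), add(add(SSZ, SSSZ), add(SZ, Z)))
  step 5: add(mul(S(add(Z, Z)), mul(Z, Z)), add(add(SSZ, SSSZ), add(SZ, Z)))
  step 6: add(add(mul(Z, Z), mul(add(Z, Z), mul(Z, Z))), add(add(SSZ, SSSZ), add(SZ, Z)))
  step 7: add(add(Z, mul(add(Z, Z), mul(Z, Z))), add(add(SSZ, SSSZ), add(SZ, Z)))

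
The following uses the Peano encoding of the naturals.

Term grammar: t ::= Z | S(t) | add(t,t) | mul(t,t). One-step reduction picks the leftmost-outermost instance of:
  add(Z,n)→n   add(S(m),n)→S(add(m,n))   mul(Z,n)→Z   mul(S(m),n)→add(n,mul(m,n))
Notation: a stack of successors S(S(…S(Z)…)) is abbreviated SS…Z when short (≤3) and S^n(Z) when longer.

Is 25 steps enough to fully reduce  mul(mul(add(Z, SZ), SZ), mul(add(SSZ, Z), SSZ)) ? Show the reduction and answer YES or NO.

  start: mul(mul(add(Z, SZ), SZ), mul(add(SSZ, Z), SSZ))
  step 1: mul(mul(SZ, SZ), mul(add(SSZ, Z), SSZ))
  step 2: mul(add(SZ, mul(Z, SZ)), mul(add(SSZ, Z), SSZ))
  step 3: mul(S(add(Z, mul(Z, SZ))), mul(add(SSZ, Z), SSZ))
  step 4: add(mul(add(SSZ, Z), SSZ), mul(add(Z, mul(Z, SZ)), mul(add(SSZ, Z), SSZ)))
  step 5: add(mul(S(add(SZ, Z)), SSZ), mul(add(Z, mul(Z, SZ)), mul(add(SSZ, Z), SSZ)))
  step 6: add(add(SSZ, mul(add(SZ, Z), SSZ)), mul(add(Z, mul(Z, SZ)), mul(add(SSZ, Z), SSZ)))
  step 7: add(S(add(SZ, mul(add(SZ, Z), SSZ))), mul(add(Z, mul(Z, SZ)), mul(add(SSZ, Z), SSZ)))
  step 8: S(add(add(SZ, mul(add(SZ, Z), SSZ)), mul(add(Z, mul(Z, SZ)), mul(add(SSZ, Z), SSZ))))
  step 9: S(add(S(add(Z, mul(add(SZ, Z), SSZ))), mul(add(Z, mul(Z, SZ)), mul(add(SSZ, Z), SSZ))))
  step 10: S(S(add(add(Z, mul(add(SZ, Z), SSZ)), mul(add(Z, mul(Z, SZ)), mul(add(SSZ, Z), SSZ)))))
  step 11: S(S(add(mul(add(SZ, Z), SSZ), mul(add(Z, mul(Z, SZ)), mul(add(SSZ, Z), SSZ)))))
  step 12: S(S(add(mul(S(add(Z, Z)), SSZ), mul(add(Z, mul(Z, SZ)), mul(add(SSZ, Z), SSZ)))))
  step 13: S(S(add(add(SSZ, mul(add(Z, Z), SSZ)), mul(add(Z, mul(Z, SZ)), mul(add(SSZ, Z), SSZ)))))
  step 14: S(S(add(S(add(SZ, mul(add(Z, Z), SSZ))), mul(add(Z, mul(Z, SZ)), mul(add(SSZ, Z), SSZ)))))
  step 15: S(S(S(add(add(SZ, mul(add(Z, Z), SSZ)), mul(add(Z, mul(Z, SZ)), mul(add(SSZ, Z), SSZ))))))
  step 16: S(S(S(add(S(add(Z, mul(add(Z, Z), SSZ))), mul(add(Z, mul(Z, SZ)), mul(add(SSZ, Z), SSZ))))))
  step 17: S(S(S(S(add(add(Z, mul(add(Z, Z), SSZ)), mul(add(Z, mul(Z, SZ)), mul(add(SSZ, Z), SSZ)))))))
  step 18: S(S(S(S(add(mul(add(Z, Z), SSZ), mul(add(Z, mul(Z, SZ)), mul(add(SSZ, Z), SSZ)))))))
  step 19: S(S(S(S(add(mul(Z, SSZ), mul(add(Z, mul(Z, SZ)), mul(add(SSZ, Z), SSZ)))))))
  step 20: S(S(S(S(add(Z, mul(add(Z, mul(Z, SZ)), mul(add(SSZ, Z), SSZ)))))))
  step 21: S(S(S(S(mul(add(Z, mul(Z, SZ)), mul(add(SSZ, Z), SSZ))))))
  step 22: S(S(S(S(mul(mul(Z, SZ), mul(add(SSZ, Z), SSZ))))))
  step 23: S(S(S(S(mul(Z, mul(add(SSZ, Z), SSZ))))))
  step 24: S^4(Z)

Answer: YES — reaches normal form S^4(Z) in 24 ≤ 25 steps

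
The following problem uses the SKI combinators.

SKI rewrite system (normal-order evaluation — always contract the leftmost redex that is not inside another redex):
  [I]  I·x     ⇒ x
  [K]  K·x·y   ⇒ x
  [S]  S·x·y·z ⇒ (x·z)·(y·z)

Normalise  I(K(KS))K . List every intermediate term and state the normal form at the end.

Answer: normal form = KS  (in 2 steps)

Working:
  start: I(K(KS))K
  →1  K(KS)K
  →2  KS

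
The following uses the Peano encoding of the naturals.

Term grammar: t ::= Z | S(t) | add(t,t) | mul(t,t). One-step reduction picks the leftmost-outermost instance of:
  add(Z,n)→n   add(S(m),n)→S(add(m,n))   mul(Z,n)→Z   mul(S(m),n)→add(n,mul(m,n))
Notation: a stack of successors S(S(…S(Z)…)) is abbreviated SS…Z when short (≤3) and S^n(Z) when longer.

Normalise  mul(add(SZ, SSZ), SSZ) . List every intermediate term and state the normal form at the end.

Answer: normal form = S^6(Z)  (in 15 steps)

Derivation:
  start: mul(add(SZ, SSZ), SSZ)
  [1] mul(S(add(Z, SSZ)), SSZ)
  [2] add(SSZ, mul(add(Z, SSZ), SSZ))
  [3] S(add(SZ, mul(add(Z, SSZ), SSZ)))
  [4] S(S(add(Z, mul(add(Z, SSZ), SSZ))))
  [5] S(S(mul(add(Z, SSZ), SSZ)))
  [6] S(S(mul(SSZ, SSZ)))
  [7] S(S(add(SSZ, mul(SZ, SSZ))))
  [8] S(S(S(add(SZ, mul(SZ, SSZ)))))
  [9] S(S(S(S(add(Z, mul(SZ, SSZ))))))
  [10] S(S(S(S(mul(SZ, SSZ)))))
  [11] S(S(S(S(add(SSZ, mul(Z, SSZ))))))
  [12] S(S(S(S(S(add(SZ, mul(Z, SSZ)))))))
  [13] S(S(S(S(S(S(add(Z, mul(Z, SSZ))))))))
  [14] S(S(S(S(S(S(mul(Z, SSZ)))))))
  [15] S^6(Z)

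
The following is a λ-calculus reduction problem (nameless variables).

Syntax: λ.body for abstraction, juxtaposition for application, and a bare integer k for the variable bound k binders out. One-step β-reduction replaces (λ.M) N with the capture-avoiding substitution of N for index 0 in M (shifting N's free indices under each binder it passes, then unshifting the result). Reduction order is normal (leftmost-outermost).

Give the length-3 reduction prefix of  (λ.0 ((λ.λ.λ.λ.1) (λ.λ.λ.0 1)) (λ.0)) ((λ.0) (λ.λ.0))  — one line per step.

  start: (λ.0 ((λ.λ.λ.λ.1) (λ.λ.λ.0 1)) (λ.0)) ((λ.0) (λ.λ.0))
  →1  (λ.0) (λ.λ.0) ((λ.λ.λ.λ.1) (λ.λ.λ.0 1)) (λ.0)
  →2  (λ.λ.0) ((λ.λ.λ.λ.1) (λ.λ.λ.0 1)) (λ.0)
  →3  (λ.0) (λ.0)

Answer: after 3 steps: (λ.0) (λ.0)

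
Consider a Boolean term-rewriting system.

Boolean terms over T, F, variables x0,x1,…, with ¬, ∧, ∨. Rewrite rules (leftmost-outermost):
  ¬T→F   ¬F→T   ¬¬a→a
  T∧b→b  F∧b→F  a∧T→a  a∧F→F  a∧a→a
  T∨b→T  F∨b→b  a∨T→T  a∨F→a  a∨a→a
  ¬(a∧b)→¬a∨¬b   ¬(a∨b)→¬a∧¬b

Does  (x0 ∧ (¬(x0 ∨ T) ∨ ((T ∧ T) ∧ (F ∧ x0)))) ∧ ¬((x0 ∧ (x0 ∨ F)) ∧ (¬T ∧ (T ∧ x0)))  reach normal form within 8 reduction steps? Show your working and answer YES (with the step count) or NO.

Answer: NO — after 8 steps the term is F ∧ ¬((x0 ∧ (x0 ∨ F)) ∧ (¬T ∧ (T ∧ x0))), not yet normal

Reduction:
  start: (x0 ∧ (¬(x0 ∨ T) ∨ ((T ∧ T) ∧ (F ∧ x0)))) ∧ ¬((x0 ∧ (x0 ∨ F)) ∧ (¬T ∧ (T ∧ x0)))
  →1  (x0 ∧ ((¬x0 ∧ ¬T) ∨ ((T ∧ T) ∧ (F ∧ x0)))) ∧ ¬((x0 ∧ (x0 ∨ F)) ∧ (¬T ∧ (T ∧ x0)))
  →2  (x0 ∧ ((¬x0 ∧ F) ∨ ((T ∧ T) ∧ (F ∧ x0)))) ∧ ¬((x0 ∧ (x0 ∨ F)) ∧ (¬T ∧ (T ∧ x0)))
  →3  (x0 ∧ (F ∨ ((T ∧ T) ∧ (F ∧ x0)))) ∧ ¬((x0 ∧ (x0 ∨ F)) ∧ (¬T ∧ (T ∧ x0)))
  →4  (x0 ∧ ((T ∧ T) ∧ (F ∧ x0))) ∧ ¬((x0 ∧ (x0 ∨ F)) ∧ (¬T ∧ (T ∧ x0)))
  →5  (x0 ∧ (T ∧ (F ∧ x0))) ∧ ¬((x0 ∧ (x0 ∨ F)) ∧ (¬T ∧ (T ∧ x0)))
  →6  (x0 ∧ (F ∧ x0)) ∧ ¬((x0 ∧ (x0 ∨ F)) ∧ (¬T ∧ (T ∧ x0)))
  →7  (x0 ∧ F) ∧ ¬((x0 ∧ (x0 ∨ F)) ∧ (¬T ∧ (T ∧ x0)))
  →8  F ∧ ¬((x0 ∧ (x0 ∨ F)) ∧ (¬T ∧ (T ∧ x0)))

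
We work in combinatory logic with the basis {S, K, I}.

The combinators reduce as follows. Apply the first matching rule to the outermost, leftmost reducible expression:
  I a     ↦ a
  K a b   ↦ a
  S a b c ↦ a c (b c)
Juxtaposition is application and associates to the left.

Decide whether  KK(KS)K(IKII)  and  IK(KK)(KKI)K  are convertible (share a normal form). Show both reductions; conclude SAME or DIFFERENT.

Term A:
  start: KK(KS)K(IKII)
  step 1: KK(IKII)
  step 2: K

Term B:
  start: IK(KK)(KKI)K
  step 1: K(KK)(KKI)K
  step 2: KKK
  step 3: K

Answer: SAME — A ⇓ K, B ⇓ K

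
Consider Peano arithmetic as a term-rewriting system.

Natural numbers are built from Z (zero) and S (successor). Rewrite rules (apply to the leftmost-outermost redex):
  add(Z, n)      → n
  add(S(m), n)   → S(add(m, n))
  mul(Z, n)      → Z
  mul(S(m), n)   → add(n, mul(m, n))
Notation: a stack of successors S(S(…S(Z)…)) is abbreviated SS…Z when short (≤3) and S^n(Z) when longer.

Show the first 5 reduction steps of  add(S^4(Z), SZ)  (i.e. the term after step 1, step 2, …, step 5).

  start: add(S^4(Z), SZ)
  →1  S(add(SSSZ, SZ))
  →2  S(S(add(SSZ, SZ)))
  →3  S(S(S(add(SZ, SZ))))
  →4  S(S(S(S(add(Z, SZ)))))
  →5  S^5(Z)

Answer: after 5 steps: S^5(Z)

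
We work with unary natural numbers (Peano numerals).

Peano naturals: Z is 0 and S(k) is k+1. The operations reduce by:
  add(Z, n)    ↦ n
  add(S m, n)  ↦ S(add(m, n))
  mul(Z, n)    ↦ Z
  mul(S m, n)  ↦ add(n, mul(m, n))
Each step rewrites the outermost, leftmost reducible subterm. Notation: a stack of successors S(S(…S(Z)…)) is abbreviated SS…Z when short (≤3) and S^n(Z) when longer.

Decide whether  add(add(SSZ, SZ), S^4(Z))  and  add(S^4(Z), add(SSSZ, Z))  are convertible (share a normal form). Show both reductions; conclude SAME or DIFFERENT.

Term A:
  start: add(add(SSZ, SZ), S^4(Z))
  [1] add(S(add(SZ, SZ)), S^4(Z))
  [2] S(add(add(SZ, SZ), S^4(Z)))
  [3] S(add(S(add(Z, SZ)), S^4(Z)))
  [4] S(S(add(add(Z, SZ), S^4(Z))))
  [5] S(S(add(SZ, S^4(Z))))
  [6] S(S(S(add(Z, S^4(Z)))))
  [7] S^7(Z)

Term B:
  start: add(S^4(Z), add(SSSZ, Z))
  [1] S(add(SSSZ, add(SSSZ, Z)))
  [2] S(S(add(SSZ, add(SSSZ, Z))))
  [3] S(S(S(add(SZ, add(SSSZ, Z)))))
  [4] S(S(S(S(add(Z, add(SSSZ, Z))))))
  [5] S(S(S(S(add(SSSZ, Z)))))
  [6] S(S(S(S(S(add(SSZ, Z))))))
  [7] S(S(S(S(S(S(add(SZ, Z)))))))
  [8] S(S(S(S(S(S(S(add(Z, Z))))))))
  [9] S^7(Z)

Answer: SAME — A ⇓ S^7(Z), B ⇓ S^7(Z)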